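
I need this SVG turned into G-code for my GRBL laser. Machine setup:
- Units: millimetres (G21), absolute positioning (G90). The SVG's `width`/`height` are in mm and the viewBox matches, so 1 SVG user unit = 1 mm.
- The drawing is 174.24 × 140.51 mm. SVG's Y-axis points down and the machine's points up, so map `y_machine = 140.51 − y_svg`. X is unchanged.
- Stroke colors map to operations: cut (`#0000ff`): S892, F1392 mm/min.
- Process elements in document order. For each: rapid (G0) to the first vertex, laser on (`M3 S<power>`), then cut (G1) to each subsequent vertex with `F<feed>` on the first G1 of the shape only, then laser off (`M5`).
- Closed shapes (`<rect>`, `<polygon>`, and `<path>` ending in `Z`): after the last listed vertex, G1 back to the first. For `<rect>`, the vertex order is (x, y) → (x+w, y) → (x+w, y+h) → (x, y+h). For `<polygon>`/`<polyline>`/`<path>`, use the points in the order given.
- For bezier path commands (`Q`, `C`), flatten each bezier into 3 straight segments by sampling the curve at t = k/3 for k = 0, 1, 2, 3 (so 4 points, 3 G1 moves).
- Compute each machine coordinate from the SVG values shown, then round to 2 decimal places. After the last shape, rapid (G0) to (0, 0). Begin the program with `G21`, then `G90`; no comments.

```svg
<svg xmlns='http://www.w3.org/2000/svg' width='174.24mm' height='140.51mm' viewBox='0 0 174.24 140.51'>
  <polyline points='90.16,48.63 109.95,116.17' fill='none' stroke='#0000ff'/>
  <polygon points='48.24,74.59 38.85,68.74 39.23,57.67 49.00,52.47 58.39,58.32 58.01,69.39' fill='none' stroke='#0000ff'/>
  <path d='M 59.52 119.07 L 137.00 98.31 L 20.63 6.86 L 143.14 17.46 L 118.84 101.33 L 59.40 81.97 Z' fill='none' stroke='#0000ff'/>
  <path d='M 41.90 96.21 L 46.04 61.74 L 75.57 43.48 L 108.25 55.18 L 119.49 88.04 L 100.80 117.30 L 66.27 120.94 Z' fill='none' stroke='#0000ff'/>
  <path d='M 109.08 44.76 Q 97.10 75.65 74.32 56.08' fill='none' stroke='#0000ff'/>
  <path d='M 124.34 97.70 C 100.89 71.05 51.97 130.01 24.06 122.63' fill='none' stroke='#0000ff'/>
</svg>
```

1 u = 1 mm; y_m = 140.51 − y.

[1] `<polyline>` line segment, #0000ff→cut S892 F1392: (90.16,91.88) → (109.95,24.34)

[2] `<polygon>` regular polygon, #0000ff→cut S892 F1392: (48.24,65.92) → (38.85,71.77) → (39.23,82.84) → (49.00,88.04) → (58.39,82.19) → (58.01,71.12) → (48.24,65.92) (closed)

[3] `<path>` closed polygon, #0000ff→cut S892 F1392: (59.52,21.44) → (137.00,42.20) → (20.63,133.65) → (143.14,123.05) → (118.84,39.18) → (59.40,58.54) → (59.52,21.44) (closed)

[4] `<path>` regular polygon, #0000ff→cut S892 F1392: (41.90,44.30) → (46.04,78.77) → (75.57,97.03) → (108.25,85.33) → (119.49,52.47) → (100.80,23.21) → (66.27,19.57) → (41.90,44.30) (closed)

[5] `<path>` quadratic bezier, #0000ff→cut S892 F1392: (109.08,95.75) → (99.89,80.76) → (88.31,76.99) → (74.32,84.43)

[6] `<path>` cubic bezier, #0000ff→cut S892 F1392: (124.34,42.81) → (94.12,46.55) → (57.25,26.99) → (24.06,17.88)

G21
G90
G0 X90.16 Y91.88
M3 S892
G1 X109.95 Y24.34 F1392
M5
G0 X48.24 Y65.92
M3 S892
G1 X38.85 Y71.77 F1392
G1 X39.23 Y82.84
G1 X49.00 Y88.04
G1 X58.39 Y82.19
G1 X58.01 Y71.12
G1 X48.24 Y65.92
M5
G0 X59.52 Y21.44
M3 S892
G1 X137.00 Y42.20 F1392
G1 X20.63 Y133.65
G1 X143.14 Y123.05
G1 X118.84 Y39.18
G1 X59.40 Y58.54
G1 X59.52 Y21.44
M5
G0 X41.90 Y44.30
M3 S892
G1 X46.04 Y78.77 F1392
G1 X75.57 Y97.03
G1 X108.25 Y85.33
G1 X119.49 Y52.47
G1 X100.80 Y23.21
G1 X66.27 Y19.57
G1 X41.90 Y44.30
M5
G0 X109.08 Y95.75
M3 S892
G1 X99.89 Y80.76 F1392
G1 X88.31 Y76.99
G1 X74.32 Y84.43
M5
G0 X124.34 Y42.81
M3 S892
G1 X94.12 Y46.55 F1392
G1 X57.25 Y26.99
G1 X24.06 Y17.88
M5
G0 X0.00 Y0.00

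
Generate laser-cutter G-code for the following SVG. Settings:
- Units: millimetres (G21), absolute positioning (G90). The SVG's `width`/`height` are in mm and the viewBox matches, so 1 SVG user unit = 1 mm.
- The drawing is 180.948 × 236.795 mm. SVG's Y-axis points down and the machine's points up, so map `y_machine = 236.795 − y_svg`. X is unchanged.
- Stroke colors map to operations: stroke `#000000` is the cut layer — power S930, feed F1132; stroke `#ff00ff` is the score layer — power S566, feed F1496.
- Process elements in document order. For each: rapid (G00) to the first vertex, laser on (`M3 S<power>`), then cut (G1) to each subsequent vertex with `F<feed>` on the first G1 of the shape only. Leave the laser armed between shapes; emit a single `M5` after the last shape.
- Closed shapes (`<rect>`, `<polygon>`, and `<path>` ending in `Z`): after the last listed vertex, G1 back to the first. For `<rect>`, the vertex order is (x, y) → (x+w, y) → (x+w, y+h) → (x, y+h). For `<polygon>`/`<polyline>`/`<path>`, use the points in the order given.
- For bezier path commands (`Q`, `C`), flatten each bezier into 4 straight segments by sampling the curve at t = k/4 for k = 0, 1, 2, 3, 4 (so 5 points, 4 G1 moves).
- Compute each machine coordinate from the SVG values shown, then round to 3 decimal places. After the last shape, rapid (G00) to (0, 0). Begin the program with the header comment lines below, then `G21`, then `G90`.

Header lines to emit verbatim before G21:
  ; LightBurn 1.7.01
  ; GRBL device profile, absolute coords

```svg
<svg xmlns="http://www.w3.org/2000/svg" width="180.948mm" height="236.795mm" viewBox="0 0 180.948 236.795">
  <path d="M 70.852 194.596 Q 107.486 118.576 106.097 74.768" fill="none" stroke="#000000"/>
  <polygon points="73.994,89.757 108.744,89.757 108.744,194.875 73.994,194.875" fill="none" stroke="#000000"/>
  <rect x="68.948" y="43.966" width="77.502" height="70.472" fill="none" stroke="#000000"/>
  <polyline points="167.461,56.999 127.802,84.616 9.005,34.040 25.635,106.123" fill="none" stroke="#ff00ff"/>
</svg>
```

1 u = 1 mm; y_m = 236.795 − y.

[1] `<path>` quadratic bezier, #000000→cut S930 F1132: (70.852,42.199) → (86.793,78.196) → (97.980,110.166) → (104.415,138.110) → (106.097,162.027)

[2] `<polygon>` rectangle, #000000→cut S930 F1132: (73.994,147.038) → (108.744,147.038) → (108.744,41.920) → (73.994,41.920) → (73.994,147.038) (closed)

[3] `<rect>` rectangle, #000000→cut S930 F1132: (68.948,192.829) → (146.450,192.829) → (146.450,122.357) → (68.948,122.357) → (68.948,192.829) (closed)

[4] `<polyline>` open polyline, #ff00ff→score S566 F1496: (167.461,179.796) → (127.802,152.179) → (9.005,202.755) → (25.635,130.672)

; LightBurn 1.7.01
; GRBL device profile, absolute coords
G21
G90
G00 X70.852 Y42.199
M3 S930
G1 X86.793 Y78.196 F1132
G1 X97.980 Y110.166
G1 X104.415 Y138.110
G1 X106.097 Y162.027
G00 X73.994 Y147.038
M3 S930
G1 X108.744 Y147.038 F1132
G1 X108.744 Y41.920
G1 X73.994 Y41.920
G1 X73.994 Y147.038
G00 X68.948 Y192.829
M3 S930
G1 X146.450 Y192.829 F1132
G1 X146.450 Y122.357
G1 X68.948 Y122.357
G1 X68.948 Y192.829
G00 X167.461 Y179.796
M3 S566
G1 X127.802 Y152.179 F1496
G1 X9.005 Y202.755
G1 X25.635 Y130.672
M5
G00 X0.000 Y0.000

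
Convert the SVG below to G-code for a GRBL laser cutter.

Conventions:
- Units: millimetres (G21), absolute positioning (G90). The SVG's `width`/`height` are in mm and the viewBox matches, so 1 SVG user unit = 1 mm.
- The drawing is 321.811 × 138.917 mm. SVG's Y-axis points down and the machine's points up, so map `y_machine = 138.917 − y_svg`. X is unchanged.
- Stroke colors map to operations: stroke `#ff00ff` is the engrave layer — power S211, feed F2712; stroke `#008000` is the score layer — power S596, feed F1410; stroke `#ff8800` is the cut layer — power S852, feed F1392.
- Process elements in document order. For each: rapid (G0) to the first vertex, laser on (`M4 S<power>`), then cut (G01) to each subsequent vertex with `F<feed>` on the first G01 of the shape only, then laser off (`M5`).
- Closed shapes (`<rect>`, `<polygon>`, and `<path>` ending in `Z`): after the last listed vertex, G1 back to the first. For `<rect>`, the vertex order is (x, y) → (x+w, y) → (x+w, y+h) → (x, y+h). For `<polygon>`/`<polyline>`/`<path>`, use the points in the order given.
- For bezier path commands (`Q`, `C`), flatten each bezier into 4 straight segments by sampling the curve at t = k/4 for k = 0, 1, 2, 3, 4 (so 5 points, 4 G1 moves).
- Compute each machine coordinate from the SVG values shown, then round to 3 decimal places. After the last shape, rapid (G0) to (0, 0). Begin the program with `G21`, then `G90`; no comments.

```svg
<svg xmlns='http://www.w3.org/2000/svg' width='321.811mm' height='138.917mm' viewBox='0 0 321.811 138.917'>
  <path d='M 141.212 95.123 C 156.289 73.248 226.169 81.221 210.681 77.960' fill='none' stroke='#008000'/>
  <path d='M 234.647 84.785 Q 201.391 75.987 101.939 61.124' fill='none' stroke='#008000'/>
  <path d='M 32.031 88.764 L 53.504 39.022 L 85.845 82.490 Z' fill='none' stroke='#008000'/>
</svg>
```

Since the viewBox matches the mm dimensions, user units are millimetres directly. The only transform is the Y-flip y_m = 138.917 − y_svg.

Shape 1 is a cubic bezier drawn with `<path>`. Its stroke #008000 means score at S596, F1410. After flipping Y the toolpath is (141.212,43.794) → (160.605,55.246) → (187.408,59.356) → (208.481,59.976) → (210.681,60.957).

Shape 2 is a quadratic bezier drawn with `<path>`. Its stroke #008000 means score at S596, F1410. After flipping Y the toolpath is (234.647,54.132) → (213.882,58.910) → (184.842,64.446) → (147.528,70.741) → (101.939,77.793).

Shape 3 is a regular polygon drawn with `<path>`. Its stroke #008000 means score at S596, F1410. After flipping Y the toolpath is (32.031,50.153) → (53.504,99.895) → (85.845,56.427) → (32.031,50.153), returning to the start.

G21
G90
G0 X141.212 Y43.794
M4 S596
G01 X160.605 Y55.246 F1410
G01 X187.408 Y59.356
G01 X208.481 Y59.976
G01 X210.681 Y60.957
M5
G0 X234.647 Y54.132
M4 S596
G01 X213.882 Y58.910 F1410
G01 X184.842 Y64.446
G01 X147.528 Y70.741
G01 X101.939 Y77.793
M5
G0 X32.031 Y50.153
M4 S596
G01 X53.504 Y99.895 F1410
G01 X85.845 Y56.427
G01 X32.031 Y50.153
M5
G0 X0.000 Y0.000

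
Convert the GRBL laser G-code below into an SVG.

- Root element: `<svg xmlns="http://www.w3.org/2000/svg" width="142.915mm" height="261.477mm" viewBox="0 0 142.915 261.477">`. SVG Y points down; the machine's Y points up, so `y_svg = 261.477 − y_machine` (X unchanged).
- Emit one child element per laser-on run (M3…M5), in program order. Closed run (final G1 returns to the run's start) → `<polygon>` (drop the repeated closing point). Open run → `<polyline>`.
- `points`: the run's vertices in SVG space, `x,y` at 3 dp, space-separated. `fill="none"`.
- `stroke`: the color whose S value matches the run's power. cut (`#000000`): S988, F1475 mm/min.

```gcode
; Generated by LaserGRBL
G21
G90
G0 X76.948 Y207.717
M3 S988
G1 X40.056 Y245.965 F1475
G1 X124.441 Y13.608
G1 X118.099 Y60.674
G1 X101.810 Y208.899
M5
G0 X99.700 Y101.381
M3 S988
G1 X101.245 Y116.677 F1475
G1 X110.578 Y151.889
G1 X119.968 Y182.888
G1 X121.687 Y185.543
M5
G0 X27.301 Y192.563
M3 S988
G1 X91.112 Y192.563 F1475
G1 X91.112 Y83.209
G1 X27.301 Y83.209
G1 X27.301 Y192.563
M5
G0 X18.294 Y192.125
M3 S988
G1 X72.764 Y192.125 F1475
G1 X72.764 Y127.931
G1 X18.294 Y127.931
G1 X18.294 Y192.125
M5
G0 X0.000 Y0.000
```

Machine Y-up, SVG Y-down with viewBox height 261.477, so y_svg = 261.477 − y_machine; X carries over. Every run uses S988, so all elements get stroke `#000000` (cut).

Run 1: The run is open, so emit a `<polyline>` with points (Y-flipped): 76.948,53.760 40.056,15.512 124.441,247.869 118.099,200.803 101.810,52.578.

Run 2: The run is open, so emit a `<polyline>` with points (Y-flipped): 99.700,160.096 101.245,144.800 110.578,109.588 119.968,78.589 121.687,75.934.

Run 3: The run returns to its start, so emit a `<polygon>` with points (Y-flipped): 27.301,68.914 91.112,68.914 91.112,178.268 27.301,178.268.

Run 4: The run returns to its start, so emit a `<polygon>` with points (Y-flipped): 18.294,69.352 72.764,69.352 72.764,133.546 18.294,133.546.

<svg xmlns="http://www.w3.org/2000/svg" width="142.915mm" height="261.477mm" viewBox="0 0 142.915 261.477">
  <polyline points="76.948,53.760 40.056,15.512 124.441,247.869 118.099,200.803 101.810,52.578" fill="none" stroke="#000000"/>
  <polyline points="99.700,160.096 101.245,144.800 110.578,109.588 119.968,78.589 121.687,75.934" fill="none" stroke="#000000"/>
  <polygon points="27.301,68.914 91.112,68.914 91.112,178.268 27.301,178.268" fill="none" stroke="#000000"/>
  <polygon points="18.294,69.352 72.764,69.352 72.764,133.546 18.294,133.546" fill="none" stroke="#000000"/>
</svg>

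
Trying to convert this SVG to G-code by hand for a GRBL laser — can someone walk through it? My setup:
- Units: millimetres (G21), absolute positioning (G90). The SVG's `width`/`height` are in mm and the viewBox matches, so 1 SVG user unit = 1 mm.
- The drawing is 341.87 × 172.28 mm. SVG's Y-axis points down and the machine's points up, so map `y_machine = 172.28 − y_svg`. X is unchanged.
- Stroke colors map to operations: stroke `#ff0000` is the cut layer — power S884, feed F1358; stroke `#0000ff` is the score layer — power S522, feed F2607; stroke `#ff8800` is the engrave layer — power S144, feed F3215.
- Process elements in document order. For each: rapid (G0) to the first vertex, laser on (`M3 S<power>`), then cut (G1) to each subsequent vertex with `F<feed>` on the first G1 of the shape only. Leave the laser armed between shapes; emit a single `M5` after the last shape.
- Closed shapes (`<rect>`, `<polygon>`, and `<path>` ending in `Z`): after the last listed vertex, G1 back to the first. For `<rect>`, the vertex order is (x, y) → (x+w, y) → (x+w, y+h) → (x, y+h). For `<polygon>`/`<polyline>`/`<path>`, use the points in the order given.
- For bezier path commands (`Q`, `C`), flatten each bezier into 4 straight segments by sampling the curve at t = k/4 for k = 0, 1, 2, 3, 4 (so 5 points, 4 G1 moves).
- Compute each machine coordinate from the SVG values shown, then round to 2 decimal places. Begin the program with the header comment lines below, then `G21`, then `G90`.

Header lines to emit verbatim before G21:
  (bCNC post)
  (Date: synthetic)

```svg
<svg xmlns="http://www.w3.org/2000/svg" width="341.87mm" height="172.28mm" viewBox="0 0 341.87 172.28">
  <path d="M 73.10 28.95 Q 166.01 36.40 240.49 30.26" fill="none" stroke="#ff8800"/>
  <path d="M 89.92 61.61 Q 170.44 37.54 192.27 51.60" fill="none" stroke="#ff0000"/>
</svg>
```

(bCNC post)
(Date: synthetic)
G21
G90
G0 X73.10 Y143.33
M3 S144
G1 X118.40 Y140.45 F3215
G1 X161.40 Y139.28
G1 X202.10 Y139.80
G1 X240.49 Y142.02
G0 X89.92 Y110.67
M3 S884
G1 X126.51 Y120.32 F1358
G1 X155.77 Y125.21
G1 X177.69 Y125.33
G1 X192.27 Y120.68
M5

viewBox `0 0 341.87 172.28` with mm width/height → 1 unit = 1 mm. Flip: y_m = 172.28 − y_svg.

**Shape 1** — `<path>` quadratic bezier, stroke `#ff8800` → engrave (S144, F3215). Control points (SVG): P0=(73.10,28.95), P1=(166.01,36.40), P2=(240.49,30.26); sampled at t=k/4. Machine vertices: (73.10,143.33) → (118.40,140.45) → (161.40,139.28) → (202.10,139.80) → (240.49,142.02). Open path.

**Shape 2** — `<path>` quadratic bezier, stroke `#ff0000` → cut (S884, F1358). Control points (SVG): P0=(89.92,61.61), P1=(170.44,37.54), P2=(192.27,51.60); sampled at t=k/4. Machine vertices: (89.92,110.67) → (126.51,120.32) → (155.77,125.21) → (177.69,125.33) → (192.27,120.68). Open path.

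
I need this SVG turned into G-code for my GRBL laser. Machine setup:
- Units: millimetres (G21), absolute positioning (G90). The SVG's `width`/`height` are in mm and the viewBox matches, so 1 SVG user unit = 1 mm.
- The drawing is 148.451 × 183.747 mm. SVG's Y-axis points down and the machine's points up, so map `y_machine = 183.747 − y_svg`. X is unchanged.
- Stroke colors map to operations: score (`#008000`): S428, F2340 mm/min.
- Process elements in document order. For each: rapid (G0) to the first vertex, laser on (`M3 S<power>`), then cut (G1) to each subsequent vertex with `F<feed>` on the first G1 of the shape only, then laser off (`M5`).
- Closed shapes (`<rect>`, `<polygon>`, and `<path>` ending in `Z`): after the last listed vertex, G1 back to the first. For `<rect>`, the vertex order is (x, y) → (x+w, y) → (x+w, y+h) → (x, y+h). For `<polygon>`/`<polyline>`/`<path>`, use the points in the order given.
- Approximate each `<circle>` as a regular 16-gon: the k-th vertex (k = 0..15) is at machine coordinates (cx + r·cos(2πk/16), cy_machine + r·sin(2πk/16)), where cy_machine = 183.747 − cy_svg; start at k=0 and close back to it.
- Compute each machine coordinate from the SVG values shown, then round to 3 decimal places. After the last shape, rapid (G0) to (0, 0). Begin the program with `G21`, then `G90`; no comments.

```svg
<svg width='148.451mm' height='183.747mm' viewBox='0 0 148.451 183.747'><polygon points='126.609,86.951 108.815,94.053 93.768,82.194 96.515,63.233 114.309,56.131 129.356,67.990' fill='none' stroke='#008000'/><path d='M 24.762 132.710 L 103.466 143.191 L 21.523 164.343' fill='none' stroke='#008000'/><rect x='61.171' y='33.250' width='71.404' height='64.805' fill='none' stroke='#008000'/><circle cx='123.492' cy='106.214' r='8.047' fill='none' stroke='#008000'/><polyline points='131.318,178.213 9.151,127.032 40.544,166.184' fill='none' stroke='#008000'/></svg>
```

G21
G90
G0 X126.609 Y96.796
M3 S428
G1 X108.815 Y89.694 F2340
G1 X93.768 Y101.553
G1 X96.515 Y120.514
G1 X114.309 Y127.616
G1 X129.356 Y115.757
G1 X126.609 Y96.796
M5
G0 X24.762 Y51.037
M3 S428
G1 X103.466 Y40.556 F2340
G1 X21.523 Y19.404
M5
G0 X61.171 Y150.497
M3 S428
G1 X132.575 Y150.497 F2340
G1 X132.575 Y85.692
G1 X61.171 Y85.692
G1 X61.171 Y150.497
M5
G0 X131.539 Y77.533
M3 S428
G1 X130.926 Y80.612 F2340
G1 X129.182 Y83.223
G1 X126.571 Y84.967
G1 X123.492 Y85.580
G1 X120.413 Y84.967
G1 X117.802 Y83.223
G1 X116.058 Y80.612
G1 X115.445 Y77.533
G1 X116.058 Y74.454
G1 X117.802 Y71.843
G1 X120.413 Y70.099
G1 X123.492 Y69.486
G1 X126.571 Y70.099
G1 X129.182 Y71.843
G1 X130.926 Y74.454
G1 X131.539 Y77.533
M5
G0 X131.318 Y5.534
M3 S428
G1 X9.151 Y56.715 F2340
G1 X40.544 Y17.563
M5
G0 X0.000 Y0.000

viewBox `0 0 148.451 183.747` with mm width/height → 1 unit = 1 mm. Flip: y_m = 183.747 − y_svg.

**Shape 1** — `<polygon>` regular polygon, stroke `#008000` → score (S428, F2340). Machine vertices: (126.609,96.796) → (108.815,89.694) → (93.768,101.553) → (96.515,120.514) → (114.309,127.616) → (129.356,115.757) → (126.609,96.796). Closed: final G1 returns to the first vertex.

**Shape 2** — `<path>` open polyline, stroke `#008000` → score (S428, F2340). Machine vertices: (24.762,51.037) → (103.466,40.556) → (21.523,19.404). Open path.

**Shape 3** — `<rect>` rectangle, stroke `#008000` → score (S428, F2340). Machine vertices: (61.171,150.497) → (132.575,150.497) → (132.575,85.692) → (61.171,85.692) → (61.171,150.497). Closed: final G1 returns to the first vertex.

**Shape 4** — `<circle>` circle, stroke `#008000` → score (S428, F2340). Machine vertices: (131.539,77.533) → (130.926,80.612) → (129.182,83.223) → (126.571,84.967) → (123.492,85.580) → (120.413,84.967) → (117.802,83.223) → (116.058,80.612) → (115.445,77.533) → (116.058,74.454) → (117.802,71.843) → (120.413,70.099) → (123.492,69.486) → (126.571,70.099) → (129.182,71.843) → (130.926,74.454) → (131.539,77.533). Closed: final G1 returns to the first vertex.

**Shape 5** — `<polyline>` open polyline, stroke `#008000` → score (S428, F2340). Machine vertices: (131.318,5.534) → (9.151,56.715) → (40.544,17.563). Open path.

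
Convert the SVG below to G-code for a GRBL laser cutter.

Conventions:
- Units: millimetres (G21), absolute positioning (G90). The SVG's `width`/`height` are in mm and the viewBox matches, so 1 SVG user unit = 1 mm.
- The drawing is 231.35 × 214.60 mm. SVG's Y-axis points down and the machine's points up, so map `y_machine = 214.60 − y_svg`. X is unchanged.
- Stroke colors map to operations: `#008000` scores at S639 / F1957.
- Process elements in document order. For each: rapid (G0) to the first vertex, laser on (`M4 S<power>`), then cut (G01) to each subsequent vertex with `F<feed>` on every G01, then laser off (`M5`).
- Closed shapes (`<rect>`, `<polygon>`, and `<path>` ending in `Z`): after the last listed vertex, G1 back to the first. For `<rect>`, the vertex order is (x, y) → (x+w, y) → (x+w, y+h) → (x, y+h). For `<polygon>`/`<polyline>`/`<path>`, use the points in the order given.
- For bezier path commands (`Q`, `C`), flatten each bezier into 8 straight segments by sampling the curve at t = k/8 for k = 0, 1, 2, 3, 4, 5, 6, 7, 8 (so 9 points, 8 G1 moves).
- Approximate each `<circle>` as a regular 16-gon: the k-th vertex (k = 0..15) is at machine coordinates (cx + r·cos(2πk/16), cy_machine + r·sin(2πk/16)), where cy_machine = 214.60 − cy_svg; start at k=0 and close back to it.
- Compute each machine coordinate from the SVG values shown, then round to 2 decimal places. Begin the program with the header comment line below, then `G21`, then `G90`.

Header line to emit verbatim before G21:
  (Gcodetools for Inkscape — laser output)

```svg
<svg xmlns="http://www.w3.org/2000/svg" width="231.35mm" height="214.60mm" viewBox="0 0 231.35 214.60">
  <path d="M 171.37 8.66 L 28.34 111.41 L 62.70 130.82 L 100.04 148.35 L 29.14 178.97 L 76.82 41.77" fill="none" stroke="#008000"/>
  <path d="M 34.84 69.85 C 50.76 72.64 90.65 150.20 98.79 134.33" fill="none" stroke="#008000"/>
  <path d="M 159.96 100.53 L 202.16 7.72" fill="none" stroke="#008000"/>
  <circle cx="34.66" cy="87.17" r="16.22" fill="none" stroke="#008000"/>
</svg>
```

1 u = 1 mm; y_m = 214.60 − y.

[1] `<path>` open polyline, #008000→score S639 F1957: (171.37,205.94) → (28.34,103.19) → (62.70,83.78) → (100.04,66.25) → (29.14,35.63) → (76.82,172.83)

[2] `<path>` cubic bezier, #008000→score S639 F1957: (34.84,144.75) → (41.82,140.53) → (50.40,131.27) → (59.92,118.94) → (69.73,105.51) → (79.18,92.96) → (87.60,83.26) → (94.36,78.37) → (98.79,80.27)

[3] `<path>` line segment, #008000→score S639 F1957: (159.96,114.07) → (202.16,206.88)

[4] `<circle>` circle, #008000→score S639 F1957: (50.88,127.43) → (49.65,133.64) → (46.13,138.90) → (40.87,142.42) → (34.66,143.65) → (28.45,142.42) → (23.19,138.90) → (19.67,133.64) → (18.44,127.43) → (19.67,121.22) → (23.19,115.96) → (28.45,112.44) → (34.66,111.21) → (40.87,112.44) → (46.13,115.96) → (49.65,121.22) → (50.88,127.43) (closed)

(Gcodetools for Inkscape — laser output)
G21
G90
G0 X171.37 Y205.94
M4 S639
G01 X28.34 Y103.19 F1957
G01 X62.70 Y83.78 F1957
G01 X100.04 Y66.25 F1957
G01 X29.14 Y35.63 F1957
G01 X76.82 Y172.83 F1957
M5
G0 X34.84 Y144.75
M4 S639
G01 X41.82 Y140.53 F1957
G01 X50.40 Y131.27 F1957
G01 X59.92 Y118.94 F1957
G01 X69.73 Y105.51 F1957
G01 X79.18 Y92.96 F1957
G01 X87.60 Y83.26 F1957
G01 X94.36 Y78.37 F1957
G01 X98.79 Y80.27 F1957
M5
G0 X159.96 Y114.07
M4 S639
G01 X202.16 Y206.88 F1957
M5
G0 X50.88 Y127.43
M4 S639
G01 X49.65 Y133.64 F1957
G01 X46.13 Y138.90 F1957
G01 X40.87 Y142.42 F1957
G01 X34.66 Y143.65 F1957
G01 X28.45 Y142.42 F1957
G01 X23.19 Y138.90 F1957
G01 X19.67 Y133.64 F1957
G01 X18.44 Y127.43 F1957
G01 X19.67 Y121.22 F1957
G01 X23.19 Y115.96 F1957
G01 X28.45 Y112.44 F1957
G01 X34.66 Y111.21 F1957
G01 X40.87 Y112.44 F1957
G01 X46.13 Y115.96 F1957
G01 X49.65 Y121.22 F1957
G01 X50.88 Y127.43 F1957
M5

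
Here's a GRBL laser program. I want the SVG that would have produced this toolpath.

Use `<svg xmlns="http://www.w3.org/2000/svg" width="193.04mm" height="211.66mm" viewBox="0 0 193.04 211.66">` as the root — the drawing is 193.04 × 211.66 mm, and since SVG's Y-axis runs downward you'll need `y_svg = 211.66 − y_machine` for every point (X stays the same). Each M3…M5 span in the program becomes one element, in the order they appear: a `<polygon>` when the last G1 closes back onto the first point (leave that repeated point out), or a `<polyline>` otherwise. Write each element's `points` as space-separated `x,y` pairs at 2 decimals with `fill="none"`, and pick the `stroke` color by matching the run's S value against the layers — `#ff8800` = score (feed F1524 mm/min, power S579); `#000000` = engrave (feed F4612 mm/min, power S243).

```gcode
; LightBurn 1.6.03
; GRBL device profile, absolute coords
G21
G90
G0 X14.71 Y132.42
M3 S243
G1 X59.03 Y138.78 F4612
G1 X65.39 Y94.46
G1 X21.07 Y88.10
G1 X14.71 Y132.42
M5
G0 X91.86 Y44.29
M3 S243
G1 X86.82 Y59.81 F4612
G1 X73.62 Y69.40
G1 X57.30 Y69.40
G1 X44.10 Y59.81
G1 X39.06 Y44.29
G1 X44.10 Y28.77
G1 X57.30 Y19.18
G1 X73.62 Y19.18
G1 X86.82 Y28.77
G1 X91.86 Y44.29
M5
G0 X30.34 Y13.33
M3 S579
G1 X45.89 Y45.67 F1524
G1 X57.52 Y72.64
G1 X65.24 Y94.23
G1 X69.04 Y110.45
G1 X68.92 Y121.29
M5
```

<svg xmlns="http://www.w3.org/2000/svg" width="193.04mm" height="211.66mm" viewBox="0 0 193.04 211.66">
  <polygon points="14.71,79.24 59.03,72.88 65.39,117.20 21.07,123.56" fill="none" stroke="#000000"/>
  <polygon points="91.86,167.37 86.82,151.85 73.62,142.26 57.30,142.26 44.10,151.85 39.06,167.37 44.10,182.89 57.30,192.48 73.62,192.48 86.82,182.89" fill="none" stroke="#000000"/>
  <polyline points="30.34,198.33 45.89,165.99 57.52,139.02 65.24,117.43 69.04,101.21 68.92,90.37" fill="none" stroke="#ff8800"/>
</svg>

y_svg = 211.66 − y_m.

[1] S243→`#000000` (engrave); closed run; points: 14.71,79.24 59.03,72.88 65.39,117.20 21.07,123.56

[2] S243→`#000000` (engrave); closed run; points: 91.86,167.37 86.82,151.85 73.62,142.26 57.30,142.26 44.10,151.85 39.06,167.37 44.10,182.89 57.30,192.48 73.62,192.48 86.82,182.89

[3] S579→`#ff8800` (score); open run; points: 30.34,198.33 45.89,165.99 57.52,139.02 65.24,117.43 69.04,101.21 68.92,90.37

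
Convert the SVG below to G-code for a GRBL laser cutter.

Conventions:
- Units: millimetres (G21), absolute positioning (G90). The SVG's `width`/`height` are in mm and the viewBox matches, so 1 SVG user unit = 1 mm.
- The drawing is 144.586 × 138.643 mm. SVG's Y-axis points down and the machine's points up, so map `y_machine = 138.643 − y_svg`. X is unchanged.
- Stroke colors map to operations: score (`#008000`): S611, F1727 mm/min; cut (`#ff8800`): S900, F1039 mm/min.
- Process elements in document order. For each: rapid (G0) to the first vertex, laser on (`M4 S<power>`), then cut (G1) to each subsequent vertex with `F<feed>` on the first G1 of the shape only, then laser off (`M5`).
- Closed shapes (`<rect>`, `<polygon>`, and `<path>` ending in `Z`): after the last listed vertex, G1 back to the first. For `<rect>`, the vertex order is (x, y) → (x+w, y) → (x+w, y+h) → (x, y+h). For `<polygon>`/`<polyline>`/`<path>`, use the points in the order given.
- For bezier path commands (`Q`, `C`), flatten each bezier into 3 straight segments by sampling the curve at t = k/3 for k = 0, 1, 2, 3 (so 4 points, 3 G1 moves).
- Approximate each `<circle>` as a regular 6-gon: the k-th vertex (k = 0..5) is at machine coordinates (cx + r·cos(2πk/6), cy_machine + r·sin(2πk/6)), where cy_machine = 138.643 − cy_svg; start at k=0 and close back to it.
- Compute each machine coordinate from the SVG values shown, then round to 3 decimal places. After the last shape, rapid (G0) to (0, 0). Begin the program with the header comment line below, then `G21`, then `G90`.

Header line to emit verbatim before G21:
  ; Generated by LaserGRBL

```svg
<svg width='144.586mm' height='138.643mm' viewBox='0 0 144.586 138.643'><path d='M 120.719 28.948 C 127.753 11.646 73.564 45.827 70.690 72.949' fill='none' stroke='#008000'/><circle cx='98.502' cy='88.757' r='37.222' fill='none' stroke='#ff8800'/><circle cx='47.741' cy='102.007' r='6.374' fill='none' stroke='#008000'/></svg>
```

; Generated by LaserGRBL
G21
G90
G0 X120.719 Y109.695
M4 S611
G1 X111.513 Y112.004 F1727
G1 X86.501 Y93.001
G1 X70.690 Y65.694
M5
G0 X135.724 Y49.886
M4 S900
G1 X117.113 Y82.121 F1039
G1 X79.891 Y82.121
G1 X61.280 Y49.886
G1 X79.891 Y17.651
G1 X117.113 Y17.651
G1 X135.724 Y49.886
M5
G0 X54.115 Y36.636
M4 S611
G1 X50.928 Y42.156 F1727
G1 X44.554 Y42.156
G1 X41.367 Y36.636
G1 X44.554 Y31.116
G1 X50.928 Y31.116
G1 X54.115 Y36.636
M5
G0 X0.000 Y0.000

1 u = 1 mm; y_m = 138.643 − y.

[1] `<path>` cubic bezier, #008000→score S611 F1727: (120.719,109.695) → (111.513,112.004) → (86.501,93.001) → (70.690,65.694)

[2] `<circle>` circle, #ff8800→cut S900 F1039: (135.724,49.886) → (117.113,82.121) → (79.891,82.121) → (61.280,49.886) → (79.891,17.651) → (117.113,17.651) → (135.724,49.886) (closed)

[3] `<circle>` circle, #008000→score S611 F1727: (54.115,36.636) → (50.928,42.156) → (44.554,42.156) → (41.367,36.636) → (44.554,31.116) → (50.928,31.116) → (54.115,36.636) (closed)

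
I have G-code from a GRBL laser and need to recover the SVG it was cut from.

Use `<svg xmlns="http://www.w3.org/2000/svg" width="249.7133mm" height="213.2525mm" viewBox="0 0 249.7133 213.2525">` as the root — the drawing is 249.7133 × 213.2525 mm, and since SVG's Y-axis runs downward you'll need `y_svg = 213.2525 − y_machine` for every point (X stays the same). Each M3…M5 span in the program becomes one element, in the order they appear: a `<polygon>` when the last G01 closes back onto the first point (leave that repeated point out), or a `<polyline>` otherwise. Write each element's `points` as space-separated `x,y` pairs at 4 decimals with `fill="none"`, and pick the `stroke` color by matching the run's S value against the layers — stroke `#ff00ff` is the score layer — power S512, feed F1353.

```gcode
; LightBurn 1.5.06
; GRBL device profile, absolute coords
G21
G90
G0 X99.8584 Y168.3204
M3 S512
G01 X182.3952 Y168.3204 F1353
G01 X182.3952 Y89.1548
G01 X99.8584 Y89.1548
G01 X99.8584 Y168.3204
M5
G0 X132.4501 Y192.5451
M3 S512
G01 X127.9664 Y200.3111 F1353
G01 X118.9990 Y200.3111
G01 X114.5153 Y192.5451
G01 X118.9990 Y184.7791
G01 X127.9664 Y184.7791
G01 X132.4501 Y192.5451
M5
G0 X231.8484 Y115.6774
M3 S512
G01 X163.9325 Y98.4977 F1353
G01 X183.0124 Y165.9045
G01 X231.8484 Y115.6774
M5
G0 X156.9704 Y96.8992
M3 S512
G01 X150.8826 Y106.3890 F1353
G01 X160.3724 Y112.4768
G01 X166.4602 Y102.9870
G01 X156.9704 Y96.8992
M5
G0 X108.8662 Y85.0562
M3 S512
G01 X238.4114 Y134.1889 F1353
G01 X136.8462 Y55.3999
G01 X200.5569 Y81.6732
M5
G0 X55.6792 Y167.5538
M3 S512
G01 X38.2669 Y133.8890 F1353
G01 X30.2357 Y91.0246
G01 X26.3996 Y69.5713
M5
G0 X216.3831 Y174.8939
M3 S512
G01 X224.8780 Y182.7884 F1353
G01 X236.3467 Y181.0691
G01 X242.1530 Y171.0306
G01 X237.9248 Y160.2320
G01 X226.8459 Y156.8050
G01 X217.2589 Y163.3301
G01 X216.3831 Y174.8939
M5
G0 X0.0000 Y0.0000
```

y_svg = 213.2525 − y_m. Every run uses S512, so all elements get stroke `#ff00ff` (score).

[1] closed run; points: 99.8584,44.9321 182.3952,44.9321 182.3952,124.0977 99.8584,124.0977

[2] closed run; points: 132.4501,20.7074 127.9664,12.9414 118.9990,12.9414 114.5153,20.7074 118.9990,28.4734 127.9664,28.4734

[3] closed run; points: 231.8484,97.5751 163.9325,114.7548 183.0124,47.3480

[4] closed run; points: 156.9704,116.3533 150.8826,106.8635 160.3724,100.7757 166.4602,110.2655

[5] open run; points: 108.8662,128.1963 238.4114,79.0636 136.8462,157.8526 200.5569,131.5793

[6] open run; points: 55.6792,45.6987 38.2669,79.3635 30.2357,122.2279 26.3996,143.6812

[7] closed run; points: 216.3831,38.3586 224.8780,30.4641 236.3467,32.1834 242.1530,42.2219 237.9248,53.0205 226.8459,56.4475 217.2589,49.9224

<svg xmlns="http://www.w3.org/2000/svg" width="249.7133mm" height="213.2525mm" viewBox="0 0 249.7133 213.2525">
  <polygon points="99.8584,44.9321 182.3952,44.9321 182.3952,124.0977 99.8584,124.0977" fill="none" stroke="#ff00ff"/>
  <polygon points="132.4501,20.7074 127.9664,12.9414 118.9990,12.9414 114.5153,20.7074 118.9990,28.4734 127.9664,28.4734" fill="none" stroke="#ff00ff"/>
  <polygon points="231.8484,97.5751 163.9325,114.7548 183.0124,47.3480" fill="none" stroke="#ff00ff"/>
  <polygon points="156.9704,116.3533 150.8826,106.8635 160.3724,100.7757 166.4602,110.2655" fill="none" stroke="#ff00ff"/>
  <polyline points="108.8662,128.1963 238.4114,79.0636 136.8462,157.8526 200.5569,131.5793" fill="none" stroke="#ff00ff"/>
  <polyline points="55.6792,45.6987 38.2669,79.3635 30.2357,122.2279 26.3996,143.6812" fill="none" stroke="#ff00ff"/>
  <polygon points="216.3831,38.3586 224.8780,30.4641 236.3467,32.1834 242.1530,42.2219 237.9248,53.0205 226.8459,56.4475 217.2589,49.9224" fill="none" stroke="#ff00ff"/>
</svg>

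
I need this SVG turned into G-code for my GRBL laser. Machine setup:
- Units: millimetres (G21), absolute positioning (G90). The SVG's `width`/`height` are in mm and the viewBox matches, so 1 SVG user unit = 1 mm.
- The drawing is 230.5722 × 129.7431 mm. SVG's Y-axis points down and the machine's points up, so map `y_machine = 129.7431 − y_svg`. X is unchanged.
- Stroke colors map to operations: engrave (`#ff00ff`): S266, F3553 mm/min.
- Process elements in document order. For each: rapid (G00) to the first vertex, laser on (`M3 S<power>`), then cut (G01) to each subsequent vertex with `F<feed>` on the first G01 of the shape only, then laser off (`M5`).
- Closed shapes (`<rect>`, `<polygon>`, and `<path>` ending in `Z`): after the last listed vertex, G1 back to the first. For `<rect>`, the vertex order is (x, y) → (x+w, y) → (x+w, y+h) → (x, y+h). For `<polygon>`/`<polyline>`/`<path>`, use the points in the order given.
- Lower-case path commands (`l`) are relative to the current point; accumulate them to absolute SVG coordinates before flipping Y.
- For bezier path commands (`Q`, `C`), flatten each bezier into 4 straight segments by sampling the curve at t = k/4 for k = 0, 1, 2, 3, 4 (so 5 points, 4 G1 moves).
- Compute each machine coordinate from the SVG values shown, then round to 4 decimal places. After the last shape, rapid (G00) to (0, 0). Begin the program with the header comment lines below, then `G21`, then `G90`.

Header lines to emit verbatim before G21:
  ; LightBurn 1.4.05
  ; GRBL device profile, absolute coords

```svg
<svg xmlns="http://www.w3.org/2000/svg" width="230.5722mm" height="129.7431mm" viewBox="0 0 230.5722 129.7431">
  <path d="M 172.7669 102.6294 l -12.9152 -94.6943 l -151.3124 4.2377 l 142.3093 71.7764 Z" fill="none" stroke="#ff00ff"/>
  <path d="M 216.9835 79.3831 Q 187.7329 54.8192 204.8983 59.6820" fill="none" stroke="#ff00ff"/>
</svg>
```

1 u = 1 mm; y_m = 129.7431 − y.

[1] `<path>` closed polygon, #ff00ff→engrave S266 F3553: (172.7669,27.1137) → (159.8517,121.8080) → (8.5393,117.5703) → (150.8486,45.7939) → (172.7669,27.1137) (closed)

[2] `<path>` quadratic bezier, #ff00ff→engrave S266 F3553: (216.9835,50.3600) → (205.2592,60.8028) → (199.3369,67.5672) → (199.2166,70.6533) → (204.8983,70.0611)

; LightBurn 1.4.05
; GRBL device profile, absolute coords
G21
G90
G00 X172.7669 Y27.1137
M3 S266
G01 X159.8517 Y121.8080 F3553
G01 X8.5393 Y117.5703
G01 X150.8486 Y45.7939
G01 X172.7669 Y27.1137
M5
G00 X216.9835 Y50.3600
M3 S266
G01 X205.2592 Y60.8028 F3553
G01 X199.3369 Y67.5672
G01 X199.2166 Y70.6533
G01 X204.8983 Y70.0611
M5
G00 X0.0000 Y0.0000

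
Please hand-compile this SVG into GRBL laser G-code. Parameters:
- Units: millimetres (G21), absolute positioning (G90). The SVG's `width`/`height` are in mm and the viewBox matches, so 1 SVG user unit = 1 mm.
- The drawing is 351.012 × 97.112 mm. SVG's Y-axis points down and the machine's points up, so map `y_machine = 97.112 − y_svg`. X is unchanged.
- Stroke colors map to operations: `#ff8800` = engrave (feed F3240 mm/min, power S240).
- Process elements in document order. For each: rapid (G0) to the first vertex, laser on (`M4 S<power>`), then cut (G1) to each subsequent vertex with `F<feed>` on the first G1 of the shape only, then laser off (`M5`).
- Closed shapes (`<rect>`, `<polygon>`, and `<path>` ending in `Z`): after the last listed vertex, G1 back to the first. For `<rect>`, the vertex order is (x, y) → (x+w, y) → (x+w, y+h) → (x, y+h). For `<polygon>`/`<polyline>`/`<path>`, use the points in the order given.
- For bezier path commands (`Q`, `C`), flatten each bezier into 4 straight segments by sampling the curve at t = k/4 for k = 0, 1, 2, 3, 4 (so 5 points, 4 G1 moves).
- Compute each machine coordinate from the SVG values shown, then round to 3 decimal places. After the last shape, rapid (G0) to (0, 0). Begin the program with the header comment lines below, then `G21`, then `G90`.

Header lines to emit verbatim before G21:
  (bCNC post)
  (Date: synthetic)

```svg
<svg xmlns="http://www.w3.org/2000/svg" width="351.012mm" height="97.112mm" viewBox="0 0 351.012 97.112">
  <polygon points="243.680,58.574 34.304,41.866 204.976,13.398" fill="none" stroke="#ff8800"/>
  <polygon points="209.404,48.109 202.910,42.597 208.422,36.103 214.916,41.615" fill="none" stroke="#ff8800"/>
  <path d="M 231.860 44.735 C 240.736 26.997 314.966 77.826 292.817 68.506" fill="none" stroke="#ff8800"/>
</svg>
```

(bCNC post)
(Date: synthetic)
G21
G90
G0 X243.680 Y38.538
M4 S240
G1 X34.304 Y55.246 F3240
G1 X204.976 Y83.714
G1 X243.680 Y38.538
M5
G0 X209.404 Y49.003
M4 S240
G1 X202.910 Y54.515 F3240
G1 X208.422 Y61.009
G1 X214.916 Y55.497
G1 X209.404 Y49.003
M5
G0 X231.860 Y52.377
M4 S240
G1 X248.244 Y54.835 F3240
G1 X273.973 Y43.648
G1 X293.885 Y30.883
G1 X292.817 Y28.606
M5
G0 X0.000 Y0.000

1 u = 1 mm; y_m = 97.112 − y.

[1] `<polygon>` closed polygon, #ff8800→engrave S240 F3240: (243.680,38.538) → (34.304,55.246) → (204.976,83.714) → (243.680,38.538) (closed)

[2] `<polygon>` regular polygon, #ff8800→engrave S240 F3240: (209.404,49.003) → (202.910,54.515) → (208.422,61.009) → (214.916,55.497) → (209.404,49.003) (closed)

[3] `<path>` cubic bezier, #ff8800→engrave S240 F3240: (231.860,52.377) → (248.244,54.835) → (273.973,43.648) → (293.885,30.883) → (292.817,28.606)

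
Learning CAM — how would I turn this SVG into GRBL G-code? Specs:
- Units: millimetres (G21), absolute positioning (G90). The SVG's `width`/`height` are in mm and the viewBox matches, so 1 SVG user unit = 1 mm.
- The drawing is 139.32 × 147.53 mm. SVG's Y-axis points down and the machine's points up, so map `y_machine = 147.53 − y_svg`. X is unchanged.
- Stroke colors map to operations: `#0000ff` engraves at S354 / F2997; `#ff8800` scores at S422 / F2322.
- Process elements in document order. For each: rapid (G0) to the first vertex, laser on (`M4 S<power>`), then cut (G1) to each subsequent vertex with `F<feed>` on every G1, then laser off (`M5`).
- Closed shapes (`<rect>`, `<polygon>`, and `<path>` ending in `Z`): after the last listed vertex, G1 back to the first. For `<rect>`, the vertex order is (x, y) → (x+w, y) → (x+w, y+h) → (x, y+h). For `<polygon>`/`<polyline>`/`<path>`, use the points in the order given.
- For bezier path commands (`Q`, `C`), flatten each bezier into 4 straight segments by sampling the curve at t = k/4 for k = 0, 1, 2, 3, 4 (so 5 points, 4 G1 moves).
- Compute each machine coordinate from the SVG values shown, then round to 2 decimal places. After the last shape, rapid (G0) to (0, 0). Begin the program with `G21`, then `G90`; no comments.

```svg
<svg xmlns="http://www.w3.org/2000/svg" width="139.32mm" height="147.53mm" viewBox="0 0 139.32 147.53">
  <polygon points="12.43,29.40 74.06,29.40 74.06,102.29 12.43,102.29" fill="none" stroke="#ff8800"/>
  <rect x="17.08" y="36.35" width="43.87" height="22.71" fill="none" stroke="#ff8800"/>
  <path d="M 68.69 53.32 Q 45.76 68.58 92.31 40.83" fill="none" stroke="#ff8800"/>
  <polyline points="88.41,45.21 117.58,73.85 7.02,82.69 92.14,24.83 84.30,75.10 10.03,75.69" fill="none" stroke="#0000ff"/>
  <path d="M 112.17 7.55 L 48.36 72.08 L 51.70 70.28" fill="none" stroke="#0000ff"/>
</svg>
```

1 u = 1 mm; y_m = 147.53 − y.

[1] `<polygon>` rectangle, #ff8800→score S422 F2322: (12.43,118.13) → (74.06,118.13) → (74.06,45.24) → (12.43,45.24) → (12.43,118.13) (closed)

[2] `<rect>` rectangle, #ff8800→score S422 F2322: (17.08,111.18) → (60.95,111.18) → (60.95,88.47) → (17.08,88.47) → (17.08,111.18) (closed)

[3] `<path>` quadratic bezier, #ff8800→score S422 F2322: (68.69,94.21) → (61.57,89.27) → (63.13,89.70) → (73.38,95.51) → (92.31,106.70)

[4] `<polyline>` open polyline, #0000ff→engrave S354 F2997: (88.41,102.32) → (117.58,73.68) → (7.02,64.84) → (92.14,122.70) → (84.30,72.43) → (10.03,71.84)

[5] `<path>` open polyline, #0000ff→engrave S354 F2997: (112.17,139.98) → (48.36,75.45) → (51.70,77.25)

G21
G90
G0 X12.43 Y118.13
M4 S422
G1 X74.06 Y118.13 F2322
G1 X74.06 Y45.24 F2322
G1 X12.43 Y45.24 F2322
G1 X12.43 Y118.13 F2322
M5
G0 X17.08 Y111.18
M4 S422
G1 X60.95 Y111.18 F2322
G1 X60.95 Y88.47 F2322
G1 X17.08 Y88.47 F2322
G1 X17.08 Y111.18 F2322
M5
G0 X68.69 Y94.21
M4 S422
G1 X61.57 Y89.27 F2322
G1 X63.13 Y89.70 F2322
G1 X73.38 Y95.51 F2322
G1 X92.31 Y106.70 F2322
M5
G0 X88.41 Y102.32
M4 S354
G1 X117.58 Y73.68 F2997
G1 X7.02 Y64.84 F2997
G1 X92.14 Y122.70 F2997
G1 X84.30 Y72.43 F2997
G1 X10.03 Y71.84 F2997
M5
G0 X112.17 Y139.98
M4 S354
G1 X48.36 Y75.45 F2997
G1 X51.70 Y77.25 F2997
M5
G0 X0.00 Y0.00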